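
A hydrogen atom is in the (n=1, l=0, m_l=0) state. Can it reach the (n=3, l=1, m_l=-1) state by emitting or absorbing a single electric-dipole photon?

Δl = 1 − 0 = +1; the E1 rule Δl = ±1 is passes.
m_l: 0 → -1 (Δm_l = -1). |Δm_l| ≤ 1 passes.
All E1 selection rules are satisfied.

allowed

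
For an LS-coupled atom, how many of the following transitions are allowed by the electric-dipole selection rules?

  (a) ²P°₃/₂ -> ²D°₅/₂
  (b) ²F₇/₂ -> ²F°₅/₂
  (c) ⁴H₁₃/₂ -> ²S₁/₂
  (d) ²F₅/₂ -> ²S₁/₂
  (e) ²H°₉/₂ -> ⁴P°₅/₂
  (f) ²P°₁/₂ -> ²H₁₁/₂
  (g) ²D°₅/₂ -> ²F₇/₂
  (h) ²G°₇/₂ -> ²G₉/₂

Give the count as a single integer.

(a) forbidden (parity fails)
(b) allowed
(c) forbidden (parity, ΔS, ΔL, ΔJ fail)
(d) forbidden (parity, ΔL, ΔJ fail)
(e) forbidden (parity, ΔS, ΔL, ΔJ fail)
(f) forbidden (ΔL, ΔJ fail)
(g) allowed
(h) allowed
Total allowed: 3 of 8.

3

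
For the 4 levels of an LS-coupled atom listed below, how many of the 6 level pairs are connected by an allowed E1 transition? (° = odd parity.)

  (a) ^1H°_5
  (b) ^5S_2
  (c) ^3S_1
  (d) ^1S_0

(a)–(b): forbidden (ΔS, ΔL, ΔJ).
(a)–(c): forbidden (ΔS, ΔL, ΔJ).
(a)–(d): forbidden (ΔL, ΔJ).
(b)–(c): forbidden (parity, ΔS, ΔL).
(b)–(d): forbidden (parity, ΔS, ΔL, ΔJ).
(c)–(d): forbidden (parity, ΔS, ΔL).
Allowed pairs: 0 of 6.

0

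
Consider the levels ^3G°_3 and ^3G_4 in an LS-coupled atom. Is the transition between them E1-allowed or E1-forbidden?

allowed

Initial level: S=1, L=4, J=3, parity odd. Final level: S=1, L=4, J=4, parity even.
ΔL = 0, ±1 (not L=0↔0): L: 4 → 4, ΔL = +0 — satisfied.
Parity must change: odd → even — satisfied.
ΔS = 0: S: 1 → 1 — satisfied.
ΔJ = 0, ±1 (not J=0↔0): J: 3 → 4, ΔJ = +1 — satisfied.
All four E1 rules are satisfied.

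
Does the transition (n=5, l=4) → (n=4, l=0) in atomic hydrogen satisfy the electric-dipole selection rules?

Δl = 0 − 4 = -4; the E1 rule Δl = ±1 is fails.
The transition is electric-dipole forbidden.

forbidden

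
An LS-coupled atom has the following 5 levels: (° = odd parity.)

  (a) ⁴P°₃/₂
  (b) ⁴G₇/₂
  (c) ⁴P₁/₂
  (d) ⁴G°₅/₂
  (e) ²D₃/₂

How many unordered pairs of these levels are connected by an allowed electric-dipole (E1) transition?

2

(a)–(b): forbidden (ΔL, ΔJ).
(a)–(c): allowed.
(a)–(d): forbidden (parity, ΔL).
(a)–(e): forbidden (ΔS).
(b)–(c): forbidden (parity, ΔL, ΔJ).
(b)–(d): allowed.
(b)–(e): forbidden (parity, ΔS, ΔL, ΔJ).
(c)–(d): forbidden (ΔL, ΔJ).
(c)–(e): forbidden (parity, ΔS).
(d)–(e): forbidden (ΔS, ΔL).
Allowed pairs: 2 of 10.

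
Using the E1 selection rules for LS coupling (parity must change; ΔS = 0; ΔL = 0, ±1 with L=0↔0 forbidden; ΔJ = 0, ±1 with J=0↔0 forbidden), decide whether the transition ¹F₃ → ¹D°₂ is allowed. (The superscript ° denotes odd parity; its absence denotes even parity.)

allowed

Parity must change: even → odd — satisfied.
ΔS = 0: S: 0 → 0 — satisfied.
ΔL = 0, ±1 (not L=0↔0): L: 3 → 2, ΔL = -1 — satisfied.
ΔJ = 0, ±1 (not J=0↔0): J: 3 → 2, ΔJ = -1 — satisfied.
All four E1 rules are satisfied.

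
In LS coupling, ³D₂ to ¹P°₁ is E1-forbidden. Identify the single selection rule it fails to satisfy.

Reading off the term symbols: S 1→0, L 2→1, J 2→1, parity even→odd.
ΔS = 0: S: 1 → 0 — fails.
ΔJ = 0, ±1 (not J=0↔0): J: 2 → 1, ΔJ = -1 — passes.
ΔL = 0, ±1 (not L=0↔0): L: 2 → 1, ΔL = -1 — passes.
Parity must change: even → odd — passes.

the ΔS = 0 rule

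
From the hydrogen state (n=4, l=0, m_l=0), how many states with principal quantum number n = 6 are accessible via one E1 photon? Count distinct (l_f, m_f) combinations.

E1 requires Δl = ±1, so l_f ∈ {-1, 1}; with 0 ≤ l_f ≤ n_f−1 = 5, the allowed l_f values are {1}.
For l_f = 1: m_f ∈ {m_i−1, m_i, m_i+1} ∩ [−1, 1] = {-1, 0, 1} → 3 states.
Total: 3.

3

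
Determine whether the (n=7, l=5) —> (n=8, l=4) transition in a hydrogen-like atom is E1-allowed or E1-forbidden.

allowed

Δl = 4 − 5 = -1; the E1 rule Δl = ±1 is ✓.
All E1 selection rules are satisfied.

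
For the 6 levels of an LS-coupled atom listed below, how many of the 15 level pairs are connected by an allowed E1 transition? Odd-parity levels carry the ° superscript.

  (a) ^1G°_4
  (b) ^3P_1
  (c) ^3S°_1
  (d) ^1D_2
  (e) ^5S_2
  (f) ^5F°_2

1

(a)–(b): forbidden (ΔS, ΔL, ΔJ).
(a)–(c): forbidden (parity, ΔS, ΔL, ΔJ).
(a)–(d): forbidden (ΔL, ΔJ).
(a)–(e): forbidden (ΔS, ΔL, ΔJ).
(a)–(f): forbidden (parity, ΔS, ΔJ).
(b)–(c): allowed.
(b)–(d): forbidden (parity, ΔS).
(b)–(e): forbidden (parity, ΔS).
(b)–(f): forbidden (ΔS, ΔL).
(c)–(d): forbidden (ΔS, ΔL).
(c)–(e): forbidden (ΔS, ΔL).
(c)–(f): forbidden (parity, ΔS, ΔL).
(d)–(e): forbidden (parity, ΔS, ΔL).
(d)–(f): forbidden (ΔS).
(e)–(f): forbidden (ΔL).
Allowed pairs: 1 of 15.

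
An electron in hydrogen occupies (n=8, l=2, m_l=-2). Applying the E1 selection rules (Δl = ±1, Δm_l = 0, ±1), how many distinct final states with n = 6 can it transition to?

4

E1 requires Δl = ±1, so l_f ∈ {1, 3}; with 0 ≤ l_f ≤ n_f−1 = 5, the allowed l_f values are {1, 3}.
For l_f = 1: m_f ∈ {m_i−1, m_i, m_i+1} ∩ [−1, 1] = {-1} → 1 state.
For l_f = 3: m_f ∈ {m_i−1, m_i, m_i+1} ∩ [−3, 3] = {-3, -2, -1} → 3 states.
Total: 4.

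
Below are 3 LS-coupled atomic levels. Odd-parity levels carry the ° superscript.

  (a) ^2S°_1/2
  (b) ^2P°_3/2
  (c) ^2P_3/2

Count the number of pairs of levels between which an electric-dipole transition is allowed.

(a)–(b): forbidden (parity).
(a)–(c): allowed.
(b)–(c): allowed.
Allowed pairs: 2 of 3.

2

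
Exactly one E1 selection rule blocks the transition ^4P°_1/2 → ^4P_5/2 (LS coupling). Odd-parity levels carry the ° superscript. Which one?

Reading off the term symbols: S 3/2→3/2, L 1→1, J 1/2→5/2, parity odd→even.
Parity must change: odd → even — ok.
ΔS = 0: S: 3/2 → 3/2 — ok.
ΔL = 0, ±1 (not L=0↔0): L: 1 → 1, ΔL = +0 — ok.
ΔJ = 0, ±1 (not J=0↔0): J: 1/2 → 5/2, ΔJ = +2 — fails.

the ΔJ = 0, ±1 rule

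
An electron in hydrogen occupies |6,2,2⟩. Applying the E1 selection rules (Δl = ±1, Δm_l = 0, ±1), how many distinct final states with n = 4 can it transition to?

4

E1 requires Δl = ±1, so l_f ∈ {1, 3}; with 0 ≤ l_f ≤ n_f−1 = 3, the allowed l_f values are {1, 3}.
For l_f = 1: m_f ∈ {m_i−1, m_i, m_i+1} ∩ [−1, 1] = {1} → 1 state.
For l_f = 3: m_f ∈ {m_i−1, m_i, m_i+1} ∩ [−3, 3] = {1, 2, 3} → 3 states.
Total: 4.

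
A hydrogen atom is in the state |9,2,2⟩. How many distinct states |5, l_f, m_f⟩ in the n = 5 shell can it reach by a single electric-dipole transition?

4

E1 requires Δl = ±1, so l_f ∈ {1, 3}; with 0 ≤ l_f ≤ n_f−1 = 4, the allowed l_f values are {1, 3}.
For l_f = 1: m_f ∈ {m_i−1, m_i, m_i+1} ∩ [−1, 1] = {1} → 1 state.
For l_f = 3: m_f ∈ {m_i−1, m_i, m_i+1} ∩ [−3, 3] = {1, 2, 3} → 3 states.
Total: 4.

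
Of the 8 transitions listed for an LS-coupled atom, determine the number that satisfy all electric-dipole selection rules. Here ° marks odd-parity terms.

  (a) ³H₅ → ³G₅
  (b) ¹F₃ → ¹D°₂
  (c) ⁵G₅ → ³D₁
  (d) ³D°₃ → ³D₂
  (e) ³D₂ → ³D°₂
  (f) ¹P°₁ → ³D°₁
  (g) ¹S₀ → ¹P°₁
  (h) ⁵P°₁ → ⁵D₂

(a) forbidden (parity fails)
(b) allowed
(c) forbidden (parity, ΔS, ΔL, ΔJ fail)
(d) allowed
(e) allowed
(f) forbidden (parity, ΔS fail)
(g) allowed
(h) allowed
Total allowed: 5 of 8.

5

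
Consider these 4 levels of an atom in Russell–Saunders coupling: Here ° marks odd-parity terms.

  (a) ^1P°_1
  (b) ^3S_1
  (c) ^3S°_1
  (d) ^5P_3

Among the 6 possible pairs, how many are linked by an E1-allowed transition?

(a)–(b): forbidden (ΔS).
(a)–(c): forbidden (parity, ΔS).
(a)–(d): forbidden (ΔS, ΔJ).
(b)–(c): forbidden (ΔL).
(b)–(d): forbidden (parity, ΔS, ΔJ).
(c)–(d): forbidden (ΔS, ΔJ).
Allowed pairs: 0 of 6.

0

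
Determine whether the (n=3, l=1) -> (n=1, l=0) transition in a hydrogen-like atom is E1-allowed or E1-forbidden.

allowed

Initial l = 1, final l = 0, so Δl = -1. E1 requires Δl = ±1: ok.
All E1 selection rules are satisfied.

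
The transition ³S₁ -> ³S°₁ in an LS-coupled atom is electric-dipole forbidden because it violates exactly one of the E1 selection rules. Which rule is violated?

Initial level: S=1, L=0, J=1, parity even. Final level: S=1, L=0, J=1, parity odd.
ΔJ = 0, ±1 (not J=0↔0): J: 1 → 1, ΔJ = +0 — ok.
ΔL = 0, ±1 (not L=0↔0): L: 0 → 0, ΔL = +0 — fails.
Parity must change: even → odd — ok.
ΔS = 0: S: 1 → 1 — ok.

the L=0 ↔ L=0 exclusion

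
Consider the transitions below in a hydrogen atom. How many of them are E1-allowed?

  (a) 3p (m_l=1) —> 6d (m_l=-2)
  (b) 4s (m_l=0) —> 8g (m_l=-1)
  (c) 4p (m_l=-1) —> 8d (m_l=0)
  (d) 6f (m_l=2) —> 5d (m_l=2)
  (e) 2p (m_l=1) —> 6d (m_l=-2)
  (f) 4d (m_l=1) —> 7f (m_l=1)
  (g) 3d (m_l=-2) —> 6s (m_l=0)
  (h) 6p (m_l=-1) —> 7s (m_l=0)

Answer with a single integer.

4

(a) forbidden — Δm_l = -3 (E1 requires Δm_l = 0, ±1)
(b) forbidden — Δl = +4 (E1 requires Δl = ±1)
(c) allowed
(d) allowed
(e) forbidden — Δm_l = -3 (E1 requires Δm_l = 0, ±1)
(f) allowed
(g) forbidden — Δl = -2 (E1 requires Δl = ±1); Δm_l = +2 (E1 requires Δm_l = 0, ±1)
(h) allowed
Total allowed: 4 of 8.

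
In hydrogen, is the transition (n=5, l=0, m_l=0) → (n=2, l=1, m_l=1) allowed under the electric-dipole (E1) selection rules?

l: 0 → 1 (Δl = +1). Δl = ±1 ✓.
Δm_l = 1 − (0) = +1. E1 requires Δm_l = 0, ±1: ✓.
All E1 selection rules are satisfied.

allowed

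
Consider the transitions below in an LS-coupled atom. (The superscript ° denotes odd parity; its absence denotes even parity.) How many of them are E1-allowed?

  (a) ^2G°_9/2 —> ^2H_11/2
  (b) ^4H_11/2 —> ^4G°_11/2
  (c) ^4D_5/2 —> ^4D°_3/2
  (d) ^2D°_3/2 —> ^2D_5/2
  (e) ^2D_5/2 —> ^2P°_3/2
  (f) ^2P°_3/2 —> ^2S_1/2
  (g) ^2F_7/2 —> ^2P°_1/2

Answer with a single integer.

6

(a) allowed
(b) allowed
(c) allowed
(d) allowed
(e) allowed
(f) allowed
(g) forbidden (ΔL, ΔJ fail)
Total allowed: 6 of 7.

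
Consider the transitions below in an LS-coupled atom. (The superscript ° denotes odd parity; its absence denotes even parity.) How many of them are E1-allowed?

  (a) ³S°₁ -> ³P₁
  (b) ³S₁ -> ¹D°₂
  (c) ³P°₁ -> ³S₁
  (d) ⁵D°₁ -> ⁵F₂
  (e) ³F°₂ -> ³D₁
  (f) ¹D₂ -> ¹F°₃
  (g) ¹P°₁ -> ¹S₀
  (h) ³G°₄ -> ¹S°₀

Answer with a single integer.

6

(a) allowed
(b) forbidden (ΔS, ΔL fail)
(c) allowed
(d) allowed
(e) allowed
(f) allowed
(g) allowed
(h) forbidden (parity, ΔS, ΔL, ΔJ fail)
Total allowed: 6 of 8.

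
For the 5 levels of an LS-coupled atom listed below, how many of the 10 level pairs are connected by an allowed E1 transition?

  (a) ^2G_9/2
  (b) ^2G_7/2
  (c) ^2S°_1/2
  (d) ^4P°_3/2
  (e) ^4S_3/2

1

(a)–(b): forbidden (parity).
(a)–(c): forbidden (ΔL, ΔJ).
(a)–(d): forbidden (ΔS, ΔL, ΔJ).
(a)–(e): forbidden (parity, ΔS, ΔL, ΔJ).
(b)–(c): forbidden (ΔL, ΔJ).
(b)–(d): forbidden (ΔS, ΔL, ΔJ).
(b)–(e): forbidden (parity, ΔS, ΔL, ΔJ).
(c)–(d): forbidden (parity, ΔS).
(c)–(e): forbidden (ΔS, ΔL).
(d)–(e): allowed.
Allowed pairs: 1 of 10.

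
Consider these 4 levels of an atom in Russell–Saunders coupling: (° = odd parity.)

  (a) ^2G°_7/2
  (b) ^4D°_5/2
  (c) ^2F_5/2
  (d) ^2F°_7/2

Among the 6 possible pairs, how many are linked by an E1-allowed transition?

(a)–(b): forbidden (parity, ΔS, ΔL).
(a)–(c): allowed.
(a)–(d): forbidden (parity).
(b)–(c): forbidden (ΔS).
(b)–(d): forbidden (parity, ΔS).
(c)–(d): allowed.
Allowed pairs: 2 of 6.

2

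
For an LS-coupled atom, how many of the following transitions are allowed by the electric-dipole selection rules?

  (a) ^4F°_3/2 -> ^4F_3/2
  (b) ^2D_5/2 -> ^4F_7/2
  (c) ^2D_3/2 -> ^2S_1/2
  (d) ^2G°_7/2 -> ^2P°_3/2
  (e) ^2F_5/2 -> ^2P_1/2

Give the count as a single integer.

1

(a) allowed
(b) forbidden (parity, ΔS fail)
(c) forbidden (parity, ΔL fail)
(d) forbidden (parity, ΔL, ΔJ fail)
(e) forbidden (parity, ΔL, ΔJ fail)
Total allowed: 1 of 5.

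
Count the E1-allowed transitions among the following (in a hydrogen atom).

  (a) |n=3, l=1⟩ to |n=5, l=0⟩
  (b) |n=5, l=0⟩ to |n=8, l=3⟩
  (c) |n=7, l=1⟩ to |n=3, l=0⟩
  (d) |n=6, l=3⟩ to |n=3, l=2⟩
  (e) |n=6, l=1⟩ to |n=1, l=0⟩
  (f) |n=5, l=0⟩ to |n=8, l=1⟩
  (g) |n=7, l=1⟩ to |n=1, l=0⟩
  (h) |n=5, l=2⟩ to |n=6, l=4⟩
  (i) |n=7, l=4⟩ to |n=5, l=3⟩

7

(a) allowed
(b) forbidden — Δl = +3 (E1 requires Δl = ±1)
(c) allowed
(d) allowed
(e) allowed
(f) allowed
(g) allowed
(h) forbidden — Δl = +2 (E1 requires Δl = ±1)
(i) allowed
Total allowed: 7 of 9.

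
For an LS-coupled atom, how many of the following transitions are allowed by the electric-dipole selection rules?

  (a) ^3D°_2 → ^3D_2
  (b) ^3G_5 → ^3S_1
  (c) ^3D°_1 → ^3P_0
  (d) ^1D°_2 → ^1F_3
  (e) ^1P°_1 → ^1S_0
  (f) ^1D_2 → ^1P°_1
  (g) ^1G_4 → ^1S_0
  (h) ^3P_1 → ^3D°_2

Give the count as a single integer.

(a) allowed
(b) forbidden (parity, ΔL, ΔJ fail)
(c) allowed
(d) allowed
(e) allowed
(f) allowed
(g) forbidden (parity, ΔL, ΔJ fail)
(h) allowed
Total allowed: 6 of 8.

6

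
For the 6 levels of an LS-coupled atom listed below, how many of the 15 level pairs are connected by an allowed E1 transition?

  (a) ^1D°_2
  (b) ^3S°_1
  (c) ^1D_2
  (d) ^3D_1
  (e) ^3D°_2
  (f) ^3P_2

(a)–(b): forbidden (parity, ΔS, ΔL).
(a)–(c): allowed.
(a)–(d): forbidden (ΔS).
(a)–(e): forbidden (parity, ΔS).
(a)–(f): forbidden (ΔS).
(b)–(c): forbidden (ΔS, ΔL).
(b)–(d): forbidden (ΔL).
(b)–(e): forbidden (parity, ΔL).
(b)–(f): allowed.
(c)–(d): forbidden (parity, ΔS).
(c)–(e): forbidden (ΔS).
(c)–(f): forbidden (parity, ΔS).
(d)–(e): allowed.
(d)–(f): forbidden (parity).
(e)–(f): allowed.
Allowed pairs: 4 of 15.

4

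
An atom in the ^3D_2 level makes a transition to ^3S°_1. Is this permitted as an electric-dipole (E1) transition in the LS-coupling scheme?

Reading off the term symbols: S 1→1, L 2→0, J 2→1, parity even→odd.
ΔJ = 0, ±1 (not J=0↔0): J: 2 → 1, ΔJ = -1 — passes.
ΔS = 0: S: 1 → 1 — passes.
Parity must change: even → odd — passes.
ΔL = 0, ±1 (not L=0↔0): L: 2 → 0, ΔL = -2 — fails.
Rule(s) violated: ΔL.

forbidden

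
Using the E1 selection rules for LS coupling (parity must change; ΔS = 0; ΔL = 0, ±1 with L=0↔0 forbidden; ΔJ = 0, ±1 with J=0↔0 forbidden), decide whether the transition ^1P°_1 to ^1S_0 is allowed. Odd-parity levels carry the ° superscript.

Initial level: S=0, L=1, J=1, parity odd. Final level: S=0, L=0, J=0, parity even.
Parity must change: odd → even — satisfied.
ΔL = 0, ±1 (not L=0↔0): L: 1 → 0, ΔL = -1 — satisfied.
ΔS = 0: S: 0 → 0 — satisfied.
ΔJ = 0, ±1 (not J=0↔0): J: 1 → 0, ΔJ = -1 — satisfied.
All four E1 rules are satisfied.

allowed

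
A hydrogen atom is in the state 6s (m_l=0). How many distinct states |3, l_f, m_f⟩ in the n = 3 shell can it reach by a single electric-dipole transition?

E1 requires Δl = ±1, so l_f ∈ {-1, 1}; with 0 ≤ l_f ≤ n_f−1 = 2, the allowed l_f values are {1}.
For l_f = 1: m_f ∈ {m_i−1, m_i, m_i+1} ∩ [−1, 1] = {-1, 0, 1} → 3 states.
Total: 3.

3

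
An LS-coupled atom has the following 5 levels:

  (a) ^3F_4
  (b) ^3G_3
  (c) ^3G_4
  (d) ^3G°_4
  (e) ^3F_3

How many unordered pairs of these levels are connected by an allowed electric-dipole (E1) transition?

4

(a)–(b): forbidden (parity).
(a)–(c): forbidden (parity).
(a)–(d): allowed.
(a)–(e): forbidden (parity).
(b)–(c): forbidden (parity).
(b)–(d): allowed.
(b)–(e): forbidden (parity).
(c)–(d): allowed.
(c)–(e): forbidden (parity).
(d)–(e): allowed.
Allowed pairs: 4 of 10.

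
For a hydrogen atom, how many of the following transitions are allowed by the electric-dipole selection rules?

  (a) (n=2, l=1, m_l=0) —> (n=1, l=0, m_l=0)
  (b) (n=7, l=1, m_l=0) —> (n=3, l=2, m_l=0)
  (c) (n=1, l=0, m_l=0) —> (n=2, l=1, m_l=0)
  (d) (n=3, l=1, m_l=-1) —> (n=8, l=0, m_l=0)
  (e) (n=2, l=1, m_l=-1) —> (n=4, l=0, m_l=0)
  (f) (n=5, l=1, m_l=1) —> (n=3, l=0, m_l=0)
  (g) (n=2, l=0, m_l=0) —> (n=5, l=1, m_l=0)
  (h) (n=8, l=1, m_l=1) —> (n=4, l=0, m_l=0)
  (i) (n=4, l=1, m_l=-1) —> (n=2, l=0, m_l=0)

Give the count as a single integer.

9

(a) allowed
(b) allowed
(c) allowed
(d) allowed
(e) allowed
(f) allowed
(g) allowed
(h) allowed
(i) allowed
Total allowed: 9 of 9.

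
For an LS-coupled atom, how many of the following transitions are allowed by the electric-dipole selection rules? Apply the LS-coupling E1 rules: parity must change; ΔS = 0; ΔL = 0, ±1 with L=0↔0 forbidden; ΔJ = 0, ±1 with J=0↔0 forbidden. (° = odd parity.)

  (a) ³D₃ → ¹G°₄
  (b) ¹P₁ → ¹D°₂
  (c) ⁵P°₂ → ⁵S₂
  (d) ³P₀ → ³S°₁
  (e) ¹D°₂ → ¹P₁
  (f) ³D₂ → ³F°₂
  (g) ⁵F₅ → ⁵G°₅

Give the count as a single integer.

(a) forbidden (ΔS, ΔL fail)
(b) allowed
(c) allowed
(d) allowed
(e) allowed
(f) allowed
(g) allowed
Total allowed: 6 of 7.

6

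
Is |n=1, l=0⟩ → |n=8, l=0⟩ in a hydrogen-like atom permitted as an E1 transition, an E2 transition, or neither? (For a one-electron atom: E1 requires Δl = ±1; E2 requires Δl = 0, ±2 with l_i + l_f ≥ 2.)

Δl = 0 − 0 = +0; l_i + l_f = 0.
E1 (Δl = ±1): not satisfied.
E2 (Δl = 0,±2, l_i+l_f ≥ 2): not satisfied.

neither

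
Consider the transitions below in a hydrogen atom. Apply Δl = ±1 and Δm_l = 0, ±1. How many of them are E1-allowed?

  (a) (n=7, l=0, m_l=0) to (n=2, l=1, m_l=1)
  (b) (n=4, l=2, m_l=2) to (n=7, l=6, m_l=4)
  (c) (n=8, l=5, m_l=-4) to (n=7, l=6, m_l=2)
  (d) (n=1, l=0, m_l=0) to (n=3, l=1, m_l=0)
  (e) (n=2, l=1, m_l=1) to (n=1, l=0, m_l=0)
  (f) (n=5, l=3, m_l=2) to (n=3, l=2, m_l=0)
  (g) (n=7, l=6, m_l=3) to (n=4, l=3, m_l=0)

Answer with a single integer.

(a) allowed
(b) forbidden — Δl = +4 (E1 requires Δl = ±1); Δm_l = +2 (E1 requires Δm_l = 0, ±1)
(c) forbidden — Δm_l = +6 (E1 requires Δm_l = 0, ±1)
(d) allowed
(e) allowed
(f) forbidden — Δm_l = -2 (E1 requires Δm_l = 0, ±1)
(g) forbidden — Δl = -3 (E1 requires Δl = ±1); Δm_l = -3 (E1 requires Δm_l = 0, ±1)
Total allowed: 3 of 7.

3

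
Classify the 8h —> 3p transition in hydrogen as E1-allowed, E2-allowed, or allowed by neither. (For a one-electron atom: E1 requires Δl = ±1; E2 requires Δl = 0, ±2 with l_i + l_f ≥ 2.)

Δl = 1 − 5 = -4; l_i + l_f = 6.
E1 (Δl = ±1): not satisfied.
E2 (Δl = 0,±2, l_i+l_f ≥ 2): not satisfied.

neither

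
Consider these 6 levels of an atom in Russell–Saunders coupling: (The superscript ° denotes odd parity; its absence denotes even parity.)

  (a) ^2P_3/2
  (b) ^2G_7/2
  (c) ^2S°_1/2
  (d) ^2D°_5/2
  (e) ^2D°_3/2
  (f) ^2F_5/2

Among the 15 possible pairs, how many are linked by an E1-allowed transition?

(a)–(b): forbidden (parity, ΔL, ΔJ).
(a)–(c): allowed.
(a)–(d): allowed.
(a)–(e): allowed.
(a)–(f): forbidden (parity, ΔL).
(b)–(c): forbidden (ΔL, ΔJ).
(b)–(d): forbidden (ΔL).
(b)–(e): forbidden (ΔL, ΔJ).
(b)–(f): forbidden (parity).
(c)–(d): forbidden (parity, ΔL, ΔJ).
(c)–(e): forbidden (parity, ΔL).
(c)–(f): forbidden (ΔL, ΔJ).
(d)–(e): forbidden (parity).
(d)–(f): allowed.
(e)–(f): allowed.
Allowed pairs: 5 of 15.

5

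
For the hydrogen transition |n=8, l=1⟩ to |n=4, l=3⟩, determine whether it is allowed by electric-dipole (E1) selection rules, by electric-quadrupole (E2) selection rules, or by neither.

E2

Δl = 3 − 1 = +2; l_i + l_f = 4.
E1 (Δl = ±1): not satisfied.
E2 (Δl = 0,±2, l_i+l_f ≥ 2): satisfied.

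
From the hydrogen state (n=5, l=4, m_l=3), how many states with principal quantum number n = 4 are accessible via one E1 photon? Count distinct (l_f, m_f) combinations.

E1 requires Δl = ±1, so l_f ∈ {3, 5}; with 0 ≤ l_f ≤ n_f−1 = 3, the allowed l_f values are {3}.
For l_f = 3: m_f ∈ {m_i−1, m_i, m_i+1} ∩ [−3, 3] = {2, 3} → 2 states.
Total: 2.

2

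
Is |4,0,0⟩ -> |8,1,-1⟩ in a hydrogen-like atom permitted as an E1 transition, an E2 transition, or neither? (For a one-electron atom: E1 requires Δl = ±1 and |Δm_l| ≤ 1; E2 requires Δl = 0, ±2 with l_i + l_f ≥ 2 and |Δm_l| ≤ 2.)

E1

Δl = 1 − 0 = +1; l_i + l_f = 1.
Δm_l = -1.
E1 (Δl = ±1, |Δm_l| ≤ 1): satisfied.
E2 (Δl = 0,±2, l_i+l_f ≥ 2, |Δm_l| ≤ 2): not satisfied.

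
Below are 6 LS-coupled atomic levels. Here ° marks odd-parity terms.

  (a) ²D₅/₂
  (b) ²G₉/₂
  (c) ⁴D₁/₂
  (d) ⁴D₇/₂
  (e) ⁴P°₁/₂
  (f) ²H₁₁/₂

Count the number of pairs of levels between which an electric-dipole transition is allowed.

(a)–(b): forbidden (parity, ΔL, ΔJ).
(a)–(c): forbidden (parity, ΔS, ΔJ).
(a)–(d): forbidden (parity, ΔS).
(a)–(e): forbidden (ΔS, ΔJ).
(a)–(f): forbidden (parity, ΔL, ΔJ).
(b)–(c): forbidden (parity, ΔS, ΔL, ΔJ).
(b)–(d): forbidden (parity, ΔS, ΔL).
(b)–(e): forbidden (ΔS, ΔL, ΔJ).
(b)–(f): forbidden (parity).
(c)–(d): forbidden (parity, ΔJ).
(c)–(e): allowed.
(c)–(f): forbidden (parity, ΔS, ΔL, ΔJ).
(d)–(e): forbidden (ΔJ).
(d)–(f): forbidden (parity, ΔS, ΔL, ΔJ).
(e)–(f): forbidden (ΔS, ΔL, ΔJ).
Allowed pairs: 1 of 15.

1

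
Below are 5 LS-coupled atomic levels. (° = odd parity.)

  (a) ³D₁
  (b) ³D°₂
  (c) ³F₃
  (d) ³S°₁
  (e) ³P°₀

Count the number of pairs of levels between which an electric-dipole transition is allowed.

3

(a)–(b): allowed.
(a)–(c): forbidden (parity, ΔJ).
(a)–(d): forbidden (ΔL).
(a)–(e): allowed.
(b)–(c): allowed.
(b)–(d): forbidden (parity, ΔL).
(b)–(e): forbidden (parity, ΔJ).
(c)–(d): forbidden (ΔL, ΔJ).
(c)–(e): forbidden (ΔL, ΔJ).
(d)–(e): forbidden (parity).
Allowed pairs: 3 of 10.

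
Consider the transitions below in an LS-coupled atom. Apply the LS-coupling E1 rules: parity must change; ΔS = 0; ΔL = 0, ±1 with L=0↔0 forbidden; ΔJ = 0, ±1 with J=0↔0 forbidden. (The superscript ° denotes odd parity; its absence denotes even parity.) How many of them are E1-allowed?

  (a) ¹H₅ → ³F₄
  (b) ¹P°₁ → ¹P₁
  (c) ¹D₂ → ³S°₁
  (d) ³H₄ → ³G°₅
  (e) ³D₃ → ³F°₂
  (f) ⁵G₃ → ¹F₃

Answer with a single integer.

(a) forbidden (parity, ΔS, ΔL fail)
(b) allowed
(c) forbidden (ΔS, ΔL fail)
(d) allowed
(e) allowed
(f) forbidden (parity, ΔS fail)
Total allowed: 3 of 6.

3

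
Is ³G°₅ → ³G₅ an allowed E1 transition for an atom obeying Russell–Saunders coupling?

Initial level: S=1, L=4, J=5, parity odd. Final level: S=1, L=4, J=5, parity even.
Parity must change: odd → even — satisfied.
ΔS = 0: S: 1 → 1 — satisfied.
ΔL = 0, ±1 (not L=0↔0): L: 4 → 4, ΔL = +0 — satisfied.
ΔJ = 0, ±1 (not J=0↔0): J: 5 → 5, ΔJ = +0 — satisfied.
All four E1 rules are satisfied.

allowed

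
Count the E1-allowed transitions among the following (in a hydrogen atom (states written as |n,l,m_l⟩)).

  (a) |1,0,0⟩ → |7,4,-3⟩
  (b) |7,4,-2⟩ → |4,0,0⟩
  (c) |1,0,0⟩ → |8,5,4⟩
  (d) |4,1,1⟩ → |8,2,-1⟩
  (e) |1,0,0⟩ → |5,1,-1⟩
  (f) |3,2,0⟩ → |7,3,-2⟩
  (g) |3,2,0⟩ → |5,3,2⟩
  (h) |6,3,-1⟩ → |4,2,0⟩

2

(a) forbidden — Δl = +4 (E1 requires Δl = ±1); Δm_l = -3 (E1 requires Δm_l = 0, ±1)
(b) forbidden — Δl = -4 (E1 requires Δl = ±1); Δm_l = +2 (E1 requires Δm_l = 0, ±1)
(c) forbidden — Δl = +5 (E1 requires Δl = ±1); Δm_l = +4 (E1 requires Δm_l = 0, ±1)
(d) forbidden — Δm_l = -2 (E1 requires Δm_l = 0, ±1)
(e) allowed
(f) forbidden — Δm_l = -2 (E1 requires Δm_l = 0, ±1)
(g) forbidden — Δm_l = +2 (E1 requires Δm_l = 0, ±1)
(h) allowed
Total allowed: 2 of 8.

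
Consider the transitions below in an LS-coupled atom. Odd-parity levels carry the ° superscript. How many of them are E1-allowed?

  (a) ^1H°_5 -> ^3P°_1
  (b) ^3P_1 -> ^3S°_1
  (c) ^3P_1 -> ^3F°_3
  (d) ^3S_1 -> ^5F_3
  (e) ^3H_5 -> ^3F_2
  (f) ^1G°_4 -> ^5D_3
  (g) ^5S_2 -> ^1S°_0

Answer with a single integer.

1

(a) forbidden (parity, ΔS, ΔL, ΔJ fail)
(b) allowed
(c) forbidden (ΔL, ΔJ fail)
(d) forbidden (parity, ΔS, ΔL, ΔJ fail)
(e) forbidden (parity, ΔL, ΔJ fail)
(f) forbidden (ΔS, ΔL fail)
(g) forbidden (ΔS, ΔL, ΔJ fail)
Total allowed: 1 of 7.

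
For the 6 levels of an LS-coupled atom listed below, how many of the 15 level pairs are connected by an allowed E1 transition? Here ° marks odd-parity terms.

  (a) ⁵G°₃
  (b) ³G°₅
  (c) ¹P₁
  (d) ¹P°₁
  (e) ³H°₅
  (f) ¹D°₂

2

(a)–(b): forbidden (parity, ΔS, ΔJ).
(a)–(c): forbidden (ΔS, ΔL, ΔJ).
(a)–(d): forbidden (parity, ΔS, ΔL, ΔJ).
(a)–(e): forbidden (parity, ΔS, ΔJ).
(a)–(f): forbidden (parity, ΔS, ΔL).
(b)–(c): forbidden (ΔS, ΔL, ΔJ).
(b)–(d): forbidden (parity, ΔS, ΔL, ΔJ).
(b)–(e): forbidden (parity).
(b)–(f): forbidden (parity, ΔS, ΔL, ΔJ).
(c)–(d): allowed.
(c)–(e): forbidden (ΔS, ΔL, ΔJ).
(c)–(f): allowed.
(d)–(e): forbidden (parity, ΔS, ΔL, ΔJ).
(d)–(f): forbidden (parity).
(e)–(f): forbidden (parity, ΔS, ΔL, ΔJ).
Allowed pairs: 2 of 15.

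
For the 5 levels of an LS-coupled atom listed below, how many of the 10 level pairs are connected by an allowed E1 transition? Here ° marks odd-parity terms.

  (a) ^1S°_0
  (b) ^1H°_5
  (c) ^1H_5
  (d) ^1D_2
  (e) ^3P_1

1

(a)–(b): forbidden (parity, ΔL, ΔJ).
(a)–(c): forbidden (ΔL, ΔJ).
(a)–(d): forbidden (ΔL, ΔJ).
(a)–(e): forbidden (ΔS).
(b)–(c): allowed.
(b)–(d): forbidden (ΔL, ΔJ).
(b)–(e): forbidden (ΔS, ΔL, ΔJ).
(c)–(d): forbidden (parity, ΔL, ΔJ).
(c)–(e): forbidden (parity, ΔS, ΔL, ΔJ).
(d)–(e): forbidden (parity, ΔS).
Allowed pairs: 1 of 10.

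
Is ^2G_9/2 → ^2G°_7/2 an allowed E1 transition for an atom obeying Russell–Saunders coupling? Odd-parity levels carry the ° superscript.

Initial level: S=1/2, L=4, J=9/2, parity even. Final level: S=1/2, L=4, J=7/2, parity odd.
Parity must change: even → odd — passes.
ΔS = 0: S: 1/2 → 1/2 — passes.
ΔL = 0, ±1 (not L=0↔0): L: 4 → 4, ΔL = +0 — passes.
ΔJ = 0, ±1 (not J=0↔0): J: 9/2 → 7/2, ΔJ = -1 — passes.
All four E1 rules are satisfied.

allowed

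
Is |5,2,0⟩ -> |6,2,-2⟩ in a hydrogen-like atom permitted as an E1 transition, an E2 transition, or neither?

Δl = 2 − 2 = +0; l_i + l_f = 4.
Δm_l = -2.
E1 (Δl = ±1, |Δm_l| ≤ 1): not satisfied.
E2 (Δl = 0,±2, l_i+l_f ≥ 2, |Δm_l| ≤ 2): satisfied.

E2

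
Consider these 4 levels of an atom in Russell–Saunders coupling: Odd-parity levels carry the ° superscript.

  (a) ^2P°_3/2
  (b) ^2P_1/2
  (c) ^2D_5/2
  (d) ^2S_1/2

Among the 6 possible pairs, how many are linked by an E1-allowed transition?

(a)–(b): allowed.
(a)–(c): allowed.
(a)–(d): allowed.
(b)–(c): forbidden (parity, ΔJ).
(b)–(d): forbidden (parity).
(c)–(d): forbidden (parity, ΔL, ΔJ).
Allowed pairs: 3 of 6.

3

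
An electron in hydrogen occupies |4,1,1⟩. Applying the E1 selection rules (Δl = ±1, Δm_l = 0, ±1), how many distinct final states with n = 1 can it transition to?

E1 requires Δl = ±1, so l_f ∈ {0, 2}; with 0 ≤ l_f ≤ n_f−1 = 0, the allowed l_f values are {0}.
For l_f = 0: m_f ∈ {m_i−1, m_i, m_i+1} ∩ [−0, 0] = {0} → 1 state.
Total: 1.

1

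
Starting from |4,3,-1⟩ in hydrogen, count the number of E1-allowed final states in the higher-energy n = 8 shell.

E1 requires Δl = ±1, so l_f ∈ {2, 4}; with 0 ≤ l_f ≤ n_f−1 = 7, the allowed l_f values are {2, 4}.
For l_f = 2: m_f ∈ {m_i−1, m_i, m_i+1} ∩ [−2, 2] = {-2, -1, 0} → 3 states.
For l_f = 4: m_f ∈ {m_i−1, m_i, m_i+1} ∩ [−4, 4] = {-2, -1, 0} → 3 states.
Total: 6.

6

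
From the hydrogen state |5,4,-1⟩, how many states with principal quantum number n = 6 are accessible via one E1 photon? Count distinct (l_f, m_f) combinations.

6

E1 requires Δl = ±1, so l_f ∈ {3, 5}; with 0 ≤ l_f ≤ n_f−1 = 5, the allowed l_f values are {3, 5}.
For l_f = 3: m_f ∈ {m_i−1, m_i, m_i+1} ∩ [−3, 3] = {-2, -1, 0} → 3 states.
For l_f = 5: m_f ∈ {m_i−1, m_i, m_i+1} ∩ [−5, 5] = {-2, -1, 0} → 3 states.
Total: 6.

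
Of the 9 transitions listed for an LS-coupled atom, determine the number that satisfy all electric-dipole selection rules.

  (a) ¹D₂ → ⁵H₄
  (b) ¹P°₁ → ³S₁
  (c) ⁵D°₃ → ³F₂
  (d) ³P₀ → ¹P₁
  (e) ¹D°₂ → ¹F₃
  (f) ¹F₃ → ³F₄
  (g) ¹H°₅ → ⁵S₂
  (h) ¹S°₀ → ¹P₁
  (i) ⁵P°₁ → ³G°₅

(a) forbidden (parity, ΔS, ΔL, ΔJ fail)
(b) forbidden (ΔS fails)
(c) forbidden (ΔS fails)
(d) forbidden (parity, ΔS fail)
(e) allowed
(f) forbidden (parity, ΔS fail)
(g) forbidden (ΔS, ΔL, ΔJ fail)
(h) allowed
(i) forbidden (parity, ΔS, ΔL, ΔJ fail)
Total allowed: 2 of 9.

2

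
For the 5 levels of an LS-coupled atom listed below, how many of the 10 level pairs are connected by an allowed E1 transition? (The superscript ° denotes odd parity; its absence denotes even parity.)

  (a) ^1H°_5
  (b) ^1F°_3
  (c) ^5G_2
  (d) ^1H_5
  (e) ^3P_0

1

(a)–(b): forbidden (parity, ΔL, ΔJ).
(a)–(c): forbidden (ΔS, ΔJ).
(a)–(d): allowed.
(a)–(e): forbidden (ΔS, ΔL, ΔJ).
(b)–(c): forbidden (ΔS).
(b)–(d): forbidden (ΔL, ΔJ).
(b)–(e): forbidden (ΔS, ΔL, ΔJ).
(c)–(d): forbidden (parity, ΔS, ΔJ).
(c)–(e): forbidden (parity, ΔS, ΔL, ΔJ).
(d)–(e): forbidden (parity, ΔS, ΔL, ΔJ).
Allowed pairs: 1 of 10.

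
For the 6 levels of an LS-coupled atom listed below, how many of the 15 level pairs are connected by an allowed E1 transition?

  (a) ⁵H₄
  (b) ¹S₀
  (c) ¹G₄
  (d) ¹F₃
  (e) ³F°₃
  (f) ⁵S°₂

(a)–(b): forbidden (parity, ΔS, ΔL, ΔJ).
(a)–(c): forbidden (parity, ΔS).
(a)–(d): forbidden (parity, ΔS, ΔL).
(a)–(e): forbidden (ΔS, ΔL).
(a)–(f): forbidden (ΔL, ΔJ).
(b)–(c): forbidden (parity, ΔL, ΔJ).
(b)–(d): forbidden (parity, ΔL, ΔJ).
(b)–(e): forbidden (ΔS, ΔL, ΔJ).
(b)–(f): forbidden (ΔS, ΔL, ΔJ).
(c)–(d): forbidden (parity).
(c)–(e): forbidden (ΔS).
(c)–(f): forbidden (ΔS, ΔL, ΔJ).
(d)–(e): forbidden (ΔS).
(d)–(f): forbidden (ΔS, ΔL).
(e)–(f): forbidden (parity, ΔS, ΔL).
Allowed pairs: 0 of 15.

0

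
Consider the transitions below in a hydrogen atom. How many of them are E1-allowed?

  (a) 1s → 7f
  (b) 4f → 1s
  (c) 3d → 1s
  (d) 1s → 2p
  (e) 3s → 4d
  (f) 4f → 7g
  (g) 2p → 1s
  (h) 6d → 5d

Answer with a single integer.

3

(a) forbidden — Δl = +3 (E1 requires Δl = ±1)
(b) forbidden — Δl = -3 (E1 requires Δl = ±1)
(c) forbidden — Δl = -2 (E1 requires Δl = ±1)
(d) allowed
(e) forbidden — Δl = +2 (E1 requires Δl = ±1)
(f) allowed
(g) allowed
(h) forbidden — Δl = +0 (E1 requires Δl = ±1)
Total allowed: 3 of 8.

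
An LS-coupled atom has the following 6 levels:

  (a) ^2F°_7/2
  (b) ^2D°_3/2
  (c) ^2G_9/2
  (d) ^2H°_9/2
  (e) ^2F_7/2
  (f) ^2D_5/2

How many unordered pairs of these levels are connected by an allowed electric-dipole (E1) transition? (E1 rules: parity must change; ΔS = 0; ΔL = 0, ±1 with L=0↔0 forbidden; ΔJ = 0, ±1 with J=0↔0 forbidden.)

5

(a)–(b): forbidden (parity, ΔJ).
(a)–(c): allowed.
(a)–(d): forbidden (parity, ΔL).
(a)–(e): allowed.
(a)–(f): allowed.
(b)–(c): forbidden (ΔL, ΔJ).
(b)–(d): forbidden (parity, ΔL, ΔJ).
(b)–(e): forbidden (ΔJ).
(b)–(f): allowed.
(c)–(d): allowed.
(c)–(e): forbidden (parity).
(c)–(f): forbidden (parity, ΔL, ΔJ).
(d)–(e): forbidden (ΔL).
(d)–(f): forbidden (ΔL, ΔJ).
(e)–(f): forbidden (parity).
Allowed pairs: 5 of 15.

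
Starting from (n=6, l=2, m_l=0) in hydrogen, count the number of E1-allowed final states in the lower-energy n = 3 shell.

3

E1 requires Δl = ±1, so l_f ∈ {1, 3}; with 0 ≤ l_f ≤ n_f−1 = 2, the allowed l_f values are {1}.
For l_f = 1: m_f ∈ {m_i−1, m_i, m_i+1} ∩ [−1, 1] = {-1, 0, 1} → 3 states.
Total: 3.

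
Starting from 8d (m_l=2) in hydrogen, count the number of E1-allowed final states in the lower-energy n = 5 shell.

E1 requires Δl = ±1, so l_f ∈ {1, 3}; with 0 ≤ l_f ≤ n_f−1 = 4, the allowed l_f values are {1, 3}.
For l_f = 1: m_f ∈ {m_i−1, m_i, m_i+1} ∩ [−1, 1] = {1} → 1 state.
For l_f = 3: m_f ∈ {m_i−1, m_i, m_i+1} ∩ [−3, 3] = {1, 2, 3} → 3 states.
Total: 4.

4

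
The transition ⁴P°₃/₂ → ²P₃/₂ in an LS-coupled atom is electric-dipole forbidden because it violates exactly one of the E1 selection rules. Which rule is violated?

the ΔS = 0 rule

Parity must change: odd → even — satisfied.
ΔS = 0: S: 3/2 → 1/2 — violated.
ΔL = 0, ±1 (not L=0↔0): L: 1 → 1, ΔL = +0 — satisfied.
ΔJ = 0, ±1 (not J=0↔0): J: 3/2 → 3/2, ΔJ = +0 — satisfied.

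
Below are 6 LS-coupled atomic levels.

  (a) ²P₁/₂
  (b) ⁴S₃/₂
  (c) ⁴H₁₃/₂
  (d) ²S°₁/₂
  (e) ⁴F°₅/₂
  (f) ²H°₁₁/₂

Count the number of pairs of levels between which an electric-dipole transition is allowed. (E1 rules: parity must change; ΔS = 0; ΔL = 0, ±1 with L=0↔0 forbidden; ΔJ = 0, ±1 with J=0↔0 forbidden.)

1

(a)–(b): forbidden (parity, ΔS).
(a)–(c): forbidden (parity, ΔS, ΔL, ΔJ).
(a)–(d): allowed.
(a)–(e): forbidden (ΔS, ΔL, ΔJ).
(a)–(f): forbidden (ΔL, ΔJ).
(b)–(c): forbidden (parity, ΔL, ΔJ).
(b)–(d): forbidden (ΔS, ΔL).
(b)–(e): forbidden (ΔL).
(b)–(f): forbidden (ΔS, ΔL, ΔJ).
(c)–(d): forbidden (ΔS, ΔL, ΔJ).
(c)–(e): forbidden (ΔL, ΔJ).
(c)–(f): forbidden (ΔS).
(d)–(e): forbidden (parity, ΔS, ΔL, ΔJ).
(d)–(f): forbidden (parity, ΔL, ΔJ).
(e)–(f): forbidden (parity, ΔS, ΔL, ΔJ).
Allowed pairs: 1 of 15.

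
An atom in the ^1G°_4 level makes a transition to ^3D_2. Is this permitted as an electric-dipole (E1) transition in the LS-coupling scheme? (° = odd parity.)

Initial level: S=0, L=4, J=4, parity odd. Final level: S=1, L=2, J=2, parity even.
ΔS = 0: S: 0 → 1 — fails.
ΔL = 0, ±1 (not L=0↔0): L: 4 → 2, ΔL = -2 — fails.
Parity must change: odd → even — passes.
ΔJ = 0, ±1 (not J=0↔0): J: 4 → 2, ΔJ = -2 — fails.
Rule(s) violated: ΔS, ΔL, ΔJ.

forbidden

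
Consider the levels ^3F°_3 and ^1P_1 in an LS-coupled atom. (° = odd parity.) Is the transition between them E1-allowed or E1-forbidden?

Parity must change: odd → even — ✓.
ΔS = 0: S: 1 → 0 — ✗.
ΔL = 0, ±1 (not L=0↔0): L: 3 → 1, ΔL = -2 — ✗.
ΔJ = 0, ±1 (not J=0↔0): J: 3 → 1, ΔJ = -2 — ✗.
Rule(s) violated: ΔS, ΔL, ΔJ.

forbidden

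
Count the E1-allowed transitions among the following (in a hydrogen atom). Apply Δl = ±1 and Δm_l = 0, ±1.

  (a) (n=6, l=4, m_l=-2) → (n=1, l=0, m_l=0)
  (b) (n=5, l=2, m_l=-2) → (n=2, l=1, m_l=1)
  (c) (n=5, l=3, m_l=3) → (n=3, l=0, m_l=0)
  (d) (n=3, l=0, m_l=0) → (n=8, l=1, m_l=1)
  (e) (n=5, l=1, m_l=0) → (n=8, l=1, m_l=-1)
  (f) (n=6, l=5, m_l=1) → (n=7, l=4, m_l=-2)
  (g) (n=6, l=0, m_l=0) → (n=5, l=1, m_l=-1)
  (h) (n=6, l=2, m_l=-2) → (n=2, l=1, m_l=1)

2

(a) forbidden — Δl = -4 (E1 requires Δl = ±1); Δm_l = +2 (E1 requires Δm_l = 0, ±1)
(b) forbidden — Δm_l = +3 (E1 requires Δm_l = 0, ±1)
(c) forbidden — Δl = -3 (E1 requires Δl = ±1); Δm_l = -3 (E1 requires Δm_l = 0, ±1)
(d) allowed
(e) forbidden — Δl = +0 (E1 requires Δl = ±1)
(f) forbidden — Δm_l = -3 (E1 requires Δm_l = 0, ±1)
(g) allowed
(h) forbidden — Δm_l = +3 (E1 requires Δm_l = 0, ±1)
Total allowed: 2 of 8.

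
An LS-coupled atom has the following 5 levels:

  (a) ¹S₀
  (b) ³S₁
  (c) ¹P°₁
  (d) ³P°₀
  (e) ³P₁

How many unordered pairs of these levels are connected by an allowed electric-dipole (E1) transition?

(a)–(b): forbidden (parity, ΔS, ΔL).
(a)–(c): allowed.
(a)–(d): forbidden (ΔS, ΔJ).
(a)–(e): forbidden (parity, ΔS).
(b)–(c): forbidden (ΔS).
(b)–(d): allowed.
(b)–(e): forbidden (parity).
(c)–(d): forbidden (parity, ΔS).
(c)–(e): forbidden (ΔS).
(d)–(e): allowed.
Allowed pairs: 3 of 10.

3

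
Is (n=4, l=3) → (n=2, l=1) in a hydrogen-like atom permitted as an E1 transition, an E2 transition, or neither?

Δl = 1 − 3 = -2; l_i + l_f = 4.
E1 (Δl = ±1): not satisfied.
E2 (Δl = 0,±2, l_i+l_f ≥ 2): satisfied.

E2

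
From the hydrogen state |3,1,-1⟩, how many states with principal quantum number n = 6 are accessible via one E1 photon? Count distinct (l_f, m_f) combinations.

E1 requires Δl = ±1, so l_f ∈ {0, 2}; with 0 ≤ l_f ≤ n_f−1 = 5, the allowed l_f values are {0, 2}.
For l_f = 0: m_f ∈ {m_i−1, m_i, m_i+1} ∩ [−0, 0] = {0} → 1 state.
For l_f = 2: m_f ∈ {m_i−1, m_i, m_i+1} ∩ [−2, 2] = {-2, -1, 0} → 3 states.
Total: 4.

4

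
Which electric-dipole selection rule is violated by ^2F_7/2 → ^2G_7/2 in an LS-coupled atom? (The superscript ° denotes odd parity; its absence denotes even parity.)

Initial level: S=1/2, L=3, J=7/2, parity even. Final level: S=1/2, L=4, J=7/2, parity even.
Parity must change: even → even — violated.
ΔS = 0: S: 1/2 → 1/2 — satisfied.
ΔL = 0, ±1 (not L=0↔0): L: 3 → 4, ΔL = +1 — satisfied.
ΔJ = 0, ±1 (not J=0↔0): J: 7/2 → 7/2, ΔJ = +0 — satisfied.

parity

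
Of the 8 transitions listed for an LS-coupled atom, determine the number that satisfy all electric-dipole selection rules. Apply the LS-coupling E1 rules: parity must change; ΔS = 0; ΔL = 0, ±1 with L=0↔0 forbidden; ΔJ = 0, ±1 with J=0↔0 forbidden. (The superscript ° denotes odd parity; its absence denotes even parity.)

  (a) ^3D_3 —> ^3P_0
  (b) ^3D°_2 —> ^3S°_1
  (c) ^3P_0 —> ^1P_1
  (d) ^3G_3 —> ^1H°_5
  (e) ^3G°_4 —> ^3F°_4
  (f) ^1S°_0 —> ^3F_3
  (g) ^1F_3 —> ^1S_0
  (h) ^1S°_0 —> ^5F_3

(a) forbidden (parity, ΔJ fail)
(b) forbidden (parity, ΔL fail)
(c) forbidden (parity, ΔS fail)
(d) forbidden (ΔS, ΔJ fail)
(e) forbidden (parity fails)
(f) forbidden (ΔS, ΔL, ΔJ fail)
(g) forbidden (parity, ΔL, ΔJ fail)
(h) forbidden (ΔS, ΔL, ΔJ fail)
Total allowed: 0 of 8.

0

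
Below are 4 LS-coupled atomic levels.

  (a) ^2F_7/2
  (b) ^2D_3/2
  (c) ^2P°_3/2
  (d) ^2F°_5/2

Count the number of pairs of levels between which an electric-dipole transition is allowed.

3

(a)–(b): forbidden (parity, ΔJ).
(a)–(c): forbidden (ΔL, ΔJ).
(a)–(d): allowed.
(b)–(c): allowed.
(b)–(d): allowed.
(c)–(d): forbidden (parity, ΔL).
Allowed pairs: 3 of 6.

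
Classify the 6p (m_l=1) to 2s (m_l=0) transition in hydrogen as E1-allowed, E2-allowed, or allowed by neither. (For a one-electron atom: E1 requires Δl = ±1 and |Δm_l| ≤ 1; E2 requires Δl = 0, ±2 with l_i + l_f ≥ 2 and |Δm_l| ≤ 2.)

Δl = 0 − 1 = -1; l_i + l_f = 1.
Δm_l = -1.
E1 (Δl = ±1, |Δm_l| ≤ 1): satisfied.
E2 (Δl = 0,±2, l_i+l_f ≥ 2, |Δm_l| ≤ 2): not satisfied.

E1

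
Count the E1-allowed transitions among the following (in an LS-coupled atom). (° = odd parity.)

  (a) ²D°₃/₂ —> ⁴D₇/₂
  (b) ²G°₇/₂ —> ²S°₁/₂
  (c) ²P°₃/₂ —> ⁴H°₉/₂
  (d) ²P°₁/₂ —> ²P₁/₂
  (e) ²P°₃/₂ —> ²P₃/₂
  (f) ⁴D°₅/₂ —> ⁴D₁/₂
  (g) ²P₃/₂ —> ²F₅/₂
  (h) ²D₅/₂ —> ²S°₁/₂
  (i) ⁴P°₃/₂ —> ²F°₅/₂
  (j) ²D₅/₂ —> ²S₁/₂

(a) forbidden (ΔS, ΔJ fail)
(b) forbidden (parity, ΔL, ΔJ fail)
(c) forbidden (parity, ΔS, ΔL, ΔJ fail)
(d) allowed
(e) allowed
(f) forbidden (ΔJ fails)
(g) forbidden (parity, ΔL fail)
(h) forbidden (ΔL, ΔJ fail)
(i) forbidden (parity, ΔS, ΔL fail)
(j) forbidden (parity, ΔL, ΔJ fail)
Total allowed: 2 of 10.

2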